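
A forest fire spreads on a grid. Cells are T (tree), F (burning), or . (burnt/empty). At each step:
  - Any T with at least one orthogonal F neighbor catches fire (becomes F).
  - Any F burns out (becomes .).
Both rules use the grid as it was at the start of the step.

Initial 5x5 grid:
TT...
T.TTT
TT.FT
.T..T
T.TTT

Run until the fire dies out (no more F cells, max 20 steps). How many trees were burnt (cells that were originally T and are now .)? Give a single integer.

Answer: 8

Derivation:
Step 1: +2 fires, +1 burnt (F count now 2)
Step 2: +3 fires, +2 burnt (F count now 3)
Step 3: +1 fires, +3 burnt (F count now 1)
Step 4: +1 fires, +1 burnt (F count now 1)
Step 5: +1 fires, +1 burnt (F count now 1)
Step 6: +0 fires, +1 burnt (F count now 0)
Fire out after step 6
Initially T: 15, now '.': 18
Total burnt (originally-T cells now '.'): 8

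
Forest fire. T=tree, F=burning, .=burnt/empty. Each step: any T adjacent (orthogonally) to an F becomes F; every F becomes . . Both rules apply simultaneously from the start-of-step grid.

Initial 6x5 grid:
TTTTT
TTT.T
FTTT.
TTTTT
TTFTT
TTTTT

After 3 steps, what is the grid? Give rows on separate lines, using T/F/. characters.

Step 1: 7 trees catch fire, 2 burn out
  TTTTT
  FTT.T
  .FTT.
  FTFTT
  TF.FT
  TTFTT
Step 2: 9 trees catch fire, 7 burn out
  FTTTT
  .FT.T
  ..FT.
  .F.FT
  F...F
  TF.FT
Step 3: 6 trees catch fire, 9 burn out
  .FTTT
  ..F.T
  ...F.
  ....F
  .....
  F...F

.FTTT
..F.T
...F.
....F
.....
F...F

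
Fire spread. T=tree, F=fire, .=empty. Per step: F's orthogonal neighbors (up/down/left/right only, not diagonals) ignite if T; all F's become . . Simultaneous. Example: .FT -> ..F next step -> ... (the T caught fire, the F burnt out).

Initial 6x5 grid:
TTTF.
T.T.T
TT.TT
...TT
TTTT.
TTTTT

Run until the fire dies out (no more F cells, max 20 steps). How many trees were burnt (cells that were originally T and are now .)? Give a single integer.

Step 1: +1 fires, +1 burnt (F count now 1)
Step 2: +2 fires, +1 burnt (F count now 2)
Step 3: +1 fires, +2 burnt (F count now 1)
Step 4: +1 fires, +1 burnt (F count now 1)
Step 5: +1 fires, +1 burnt (F count now 1)
Step 6: +1 fires, +1 burnt (F count now 1)
Step 7: +0 fires, +1 burnt (F count now 0)
Fire out after step 7
Initially T: 21, now '.': 16
Total burnt (originally-T cells now '.'): 7

Answer: 7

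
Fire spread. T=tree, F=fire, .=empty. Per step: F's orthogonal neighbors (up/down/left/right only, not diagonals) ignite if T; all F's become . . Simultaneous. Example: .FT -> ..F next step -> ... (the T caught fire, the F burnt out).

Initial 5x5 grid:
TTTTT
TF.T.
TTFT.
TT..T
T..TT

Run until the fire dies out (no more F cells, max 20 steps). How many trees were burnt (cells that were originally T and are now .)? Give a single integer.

Answer: 13

Derivation:
Step 1: +4 fires, +2 burnt (F count now 4)
Step 2: +5 fires, +4 burnt (F count now 5)
Step 3: +2 fires, +5 burnt (F count now 2)
Step 4: +2 fires, +2 burnt (F count now 2)
Step 5: +0 fires, +2 burnt (F count now 0)
Fire out after step 5
Initially T: 16, now '.': 22
Total burnt (originally-T cells now '.'): 13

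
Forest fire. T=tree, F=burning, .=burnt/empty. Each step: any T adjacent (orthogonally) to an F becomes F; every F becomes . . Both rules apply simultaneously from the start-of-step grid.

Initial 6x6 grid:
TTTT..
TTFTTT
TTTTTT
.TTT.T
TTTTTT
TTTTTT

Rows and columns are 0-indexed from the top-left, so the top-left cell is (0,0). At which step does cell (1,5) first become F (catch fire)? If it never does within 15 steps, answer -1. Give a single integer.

Step 1: cell (1,5)='T' (+4 fires, +1 burnt)
Step 2: cell (1,5)='T' (+7 fires, +4 burnt)
Step 3: cell (1,5)='F' (+7 fires, +7 burnt)
  -> target ignites at step 3
Step 4: cell (1,5)='.' (+4 fires, +7 burnt)
Step 5: cell (1,5)='.' (+5 fires, +4 burnt)
Step 6: cell (1,5)='.' (+3 fires, +5 burnt)
Step 7: cell (1,5)='.' (+1 fires, +3 burnt)
Step 8: cell (1,5)='.' (+0 fires, +1 burnt)
  fire out at step 8

3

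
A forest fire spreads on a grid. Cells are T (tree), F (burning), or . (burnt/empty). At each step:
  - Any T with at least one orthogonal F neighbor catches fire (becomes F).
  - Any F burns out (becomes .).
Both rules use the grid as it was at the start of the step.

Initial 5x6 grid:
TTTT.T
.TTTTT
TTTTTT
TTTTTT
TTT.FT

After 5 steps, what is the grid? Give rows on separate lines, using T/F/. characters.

Step 1: 2 trees catch fire, 1 burn out
  TTTT.T
  .TTTTT
  TTTTTT
  TTTTFT
  TTT..F
Step 2: 3 trees catch fire, 2 burn out
  TTTT.T
  .TTTTT
  TTTTFT
  TTTF.F
  TTT...
Step 3: 4 trees catch fire, 3 burn out
  TTTT.T
  .TTTFT
  TTTF.F
  TTF...
  TTT...
Step 4: 5 trees catch fire, 4 burn out
  TTTT.T
  .TTF.F
  TTF...
  TF....
  TTF...
Step 5: 6 trees catch fire, 5 burn out
  TTTF.F
  .TF...
  TF....
  F.....
  TF....

TTTF.F
.TF...
TF....
F.....
TF....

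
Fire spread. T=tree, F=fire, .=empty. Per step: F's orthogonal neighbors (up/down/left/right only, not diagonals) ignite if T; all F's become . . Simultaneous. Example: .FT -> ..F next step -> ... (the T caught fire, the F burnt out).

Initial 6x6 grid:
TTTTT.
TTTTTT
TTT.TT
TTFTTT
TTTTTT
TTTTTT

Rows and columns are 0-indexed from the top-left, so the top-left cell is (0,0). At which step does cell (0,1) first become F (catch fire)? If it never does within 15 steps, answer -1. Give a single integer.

Step 1: cell (0,1)='T' (+4 fires, +1 burnt)
Step 2: cell (0,1)='T' (+7 fires, +4 burnt)
Step 3: cell (0,1)='T' (+10 fires, +7 burnt)
Step 4: cell (0,1)='F' (+8 fires, +10 burnt)
  -> target ignites at step 4
Step 5: cell (0,1)='.' (+4 fires, +8 burnt)
Step 6: cell (0,1)='.' (+0 fires, +4 burnt)
  fire out at step 6

4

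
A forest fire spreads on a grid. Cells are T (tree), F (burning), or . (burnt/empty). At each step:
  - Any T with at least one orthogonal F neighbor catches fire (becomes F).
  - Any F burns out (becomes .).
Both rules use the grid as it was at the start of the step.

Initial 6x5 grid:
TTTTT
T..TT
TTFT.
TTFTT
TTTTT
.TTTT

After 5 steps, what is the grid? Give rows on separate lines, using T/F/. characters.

Step 1: 5 trees catch fire, 2 burn out
  TTTTT
  T..TT
  TF.F.
  TF.FT
  TTFTT
  .TTTT
Step 2: 7 trees catch fire, 5 burn out
  TTTTT
  T..FT
  F....
  F...F
  TF.FT
  .TFTT
Step 3: 7 trees catch fire, 7 burn out
  TTTFT
  F...F
  .....
  .....
  F...F
  .F.FT
Step 4: 4 trees catch fire, 7 burn out
  FTF.F
  .....
  .....
  .....
  .....
  ....F
Step 5: 1 trees catch fire, 4 burn out
  .F...
  .....
  .....
  .....
  .....
  .....

.F...
.....
.....
.....
.....
.....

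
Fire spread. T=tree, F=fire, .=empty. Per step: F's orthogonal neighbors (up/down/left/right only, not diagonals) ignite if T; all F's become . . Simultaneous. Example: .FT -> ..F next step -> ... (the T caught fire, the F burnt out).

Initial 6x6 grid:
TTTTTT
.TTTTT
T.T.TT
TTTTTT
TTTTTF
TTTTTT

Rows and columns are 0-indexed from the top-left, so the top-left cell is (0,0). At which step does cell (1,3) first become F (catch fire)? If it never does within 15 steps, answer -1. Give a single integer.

Step 1: cell (1,3)='T' (+3 fires, +1 burnt)
Step 2: cell (1,3)='T' (+4 fires, +3 burnt)
Step 3: cell (1,3)='T' (+5 fires, +4 burnt)
Step 4: cell (1,3)='T' (+5 fires, +5 burnt)
Step 5: cell (1,3)='F' (+6 fires, +5 burnt)
  -> target ignites at step 5
Step 6: cell (1,3)='.' (+4 fires, +6 burnt)
Step 7: cell (1,3)='.' (+3 fires, +4 burnt)
Step 8: cell (1,3)='.' (+1 fires, +3 burnt)
Step 9: cell (1,3)='.' (+1 fires, +1 burnt)
Step 10: cell (1,3)='.' (+0 fires, +1 burnt)
  fire out at step 10

5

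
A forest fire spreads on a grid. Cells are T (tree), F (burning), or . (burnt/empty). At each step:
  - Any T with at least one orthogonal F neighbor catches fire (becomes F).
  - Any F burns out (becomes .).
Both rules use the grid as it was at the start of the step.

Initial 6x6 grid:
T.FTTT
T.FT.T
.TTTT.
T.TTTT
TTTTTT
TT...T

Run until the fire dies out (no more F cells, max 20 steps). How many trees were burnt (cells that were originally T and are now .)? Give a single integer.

Answer: 23

Derivation:
Step 1: +3 fires, +2 burnt (F count now 3)
Step 2: +4 fires, +3 burnt (F count now 4)
Step 3: +4 fires, +4 burnt (F count now 4)
Step 4: +4 fires, +4 burnt (F count now 4)
Step 5: +4 fires, +4 burnt (F count now 4)
Step 6: +3 fires, +4 burnt (F count now 3)
Step 7: +1 fires, +3 burnt (F count now 1)
Step 8: +0 fires, +1 burnt (F count now 0)
Fire out after step 8
Initially T: 25, now '.': 34
Total burnt (originally-T cells now '.'): 23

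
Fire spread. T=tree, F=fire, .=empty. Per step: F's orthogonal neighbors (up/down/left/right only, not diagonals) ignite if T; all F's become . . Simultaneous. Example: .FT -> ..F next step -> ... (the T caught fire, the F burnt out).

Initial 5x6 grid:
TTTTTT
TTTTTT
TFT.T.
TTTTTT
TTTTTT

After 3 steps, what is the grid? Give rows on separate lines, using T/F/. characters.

Step 1: 4 trees catch fire, 1 burn out
  TTTTTT
  TFTTTT
  F.F.T.
  TFTTTT
  TTTTTT
Step 2: 6 trees catch fire, 4 burn out
  TFTTTT
  F.FTTT
  ....T.
  F.FTTT
  TFTTTT
Step 3: 6 trees catch fire, 6 burn out
  F.FTTT
  ...FTT
  ....T.
  ...FTT
  F.FTTT

F.FTTT
...FTT
....T.
...FTT
F.FTTT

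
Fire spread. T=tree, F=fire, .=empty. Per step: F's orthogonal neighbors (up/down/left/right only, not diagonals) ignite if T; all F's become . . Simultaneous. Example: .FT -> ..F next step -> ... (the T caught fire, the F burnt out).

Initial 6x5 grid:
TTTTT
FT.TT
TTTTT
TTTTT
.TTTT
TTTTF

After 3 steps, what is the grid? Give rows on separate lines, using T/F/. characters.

Step 1: 5 trees catch fire, 2 burn out
  FTTTT
  .F.TT
  FTTTT
  TTTTT
  .TTTF
  TTTF.
Step 2: 6 trees catch fire, 5 burn out
  .FTTT
  ...TT
  .FTTT
  FTTTF
  .TTF.
  TTF..
Step 3: 7 trees catch fire, 6 burn out
  ..FTT
  ...TT
  ..FTF
  .FTF.
  .TF..
  TF...

..FTT
...TT
..FTF
.FTF.
.TF..
TF...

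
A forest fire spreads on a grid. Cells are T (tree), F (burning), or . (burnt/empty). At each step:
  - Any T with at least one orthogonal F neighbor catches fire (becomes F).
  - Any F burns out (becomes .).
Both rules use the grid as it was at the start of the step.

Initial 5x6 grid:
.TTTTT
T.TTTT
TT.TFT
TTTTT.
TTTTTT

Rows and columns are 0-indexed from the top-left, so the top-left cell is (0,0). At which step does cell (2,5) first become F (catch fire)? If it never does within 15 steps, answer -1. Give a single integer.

Step 1: cell (2,5)='F' (+4 fires, +1 burnt)
  -> target ignites at step 1
Step 2: cell (2,5)='.' (+5 fires, +4 burnt)
Step 3: cell (2,5)='.' (+6 fires, +5 burnt)
Step 4: cell (2,5)='.' (+3 fires, +6 burnt)
Step 5: cell (2,5)='.' (+4 fires, +3 burnt)
Step 6: cell (2,5)='.' (+2 fires, +4 burnt)
Step 7: cell (2,5)='.' (+1 fires, +2 burnt)
Step 8: cell (2,5)='.' (+0 fires, +1 burnt)
  fire out at step 8

1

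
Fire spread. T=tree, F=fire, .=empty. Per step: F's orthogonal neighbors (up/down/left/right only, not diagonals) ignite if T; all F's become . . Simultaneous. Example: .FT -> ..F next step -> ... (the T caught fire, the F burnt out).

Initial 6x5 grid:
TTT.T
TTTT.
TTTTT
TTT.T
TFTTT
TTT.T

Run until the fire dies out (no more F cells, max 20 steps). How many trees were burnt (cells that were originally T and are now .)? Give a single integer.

Answer: 24

Derivation:
Step 1: +4 fires, +1 burnt (F count now 4)
Step 2: +6 fires, +4 burnt (F count now 6)
Step 3: +4 fires, +6 burnt (F count now 4)
Step 4: +6 fires, +4 burnt (F count now 6)
Step 5: +4 fires, +6 burnt (F count now 4)
Step 6: +0 fires, +4 burnt (F count now 0)
Fire out after step 6
Initially T: 25, now '.': 29
Total burnt (originally-T cells now '.'): 24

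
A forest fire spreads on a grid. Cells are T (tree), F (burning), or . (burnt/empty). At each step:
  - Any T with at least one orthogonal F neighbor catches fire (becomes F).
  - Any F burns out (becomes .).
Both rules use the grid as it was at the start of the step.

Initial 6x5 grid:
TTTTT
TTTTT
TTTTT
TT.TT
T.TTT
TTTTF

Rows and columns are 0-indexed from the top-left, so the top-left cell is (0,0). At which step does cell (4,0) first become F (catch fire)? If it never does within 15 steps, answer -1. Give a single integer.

Step 1: cell (4,0)='T' (+2 fires, +1 burnt)
Step 2: cell (4,0)='T' (+3 fires, +2 burnt)
Step 3: cell (4,0)='T' (+4 fires, +3 burnt)
Step 4: cell (4,0)='T' (+3 fires, +4 burnt)
Step 5: cell (4,0)='F' (+4 fires, +3 burnt)
  -> target ignites at step 5
Step 6: cell (4,0)='.' (+4 fires, +4 burnt)
Step 7: cell (4,0)='.' (+4 fires, +4 burnt)
Step 8: cell (4,0)='.' (+2 fires, +4 burnt)
Step 9: cell (4,0)='.' (+1 fires, +2 burnt)
Step 10: cell (4,0)='.' (+0 fires, +1 burnt)
  fire out at step 10

5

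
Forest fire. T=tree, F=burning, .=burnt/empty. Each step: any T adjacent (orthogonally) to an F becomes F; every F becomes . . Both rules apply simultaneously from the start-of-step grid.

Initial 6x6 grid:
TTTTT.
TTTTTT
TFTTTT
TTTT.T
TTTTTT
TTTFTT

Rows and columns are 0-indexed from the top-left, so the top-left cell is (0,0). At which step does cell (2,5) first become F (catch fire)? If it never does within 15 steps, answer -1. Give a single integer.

Step 1: cell (2,5)='T' (+7 fires, +2 burnt)
Step 2: cell (2,5)='T' (+12 fires, +7 burnt)
Step 3: cell (2,5)='T' (+7 fires, +12 burnt)
Step 4: cell (2,5)='F' (+4 fires, +7 burnt)
  -> target ignites at step 4
Step 5: cell (2,5)='.' (+2 fires, +4 burnt)
Step 6: cell (2,5)='.' (+0 fires, +2 burnt)
  fire out at step 6

4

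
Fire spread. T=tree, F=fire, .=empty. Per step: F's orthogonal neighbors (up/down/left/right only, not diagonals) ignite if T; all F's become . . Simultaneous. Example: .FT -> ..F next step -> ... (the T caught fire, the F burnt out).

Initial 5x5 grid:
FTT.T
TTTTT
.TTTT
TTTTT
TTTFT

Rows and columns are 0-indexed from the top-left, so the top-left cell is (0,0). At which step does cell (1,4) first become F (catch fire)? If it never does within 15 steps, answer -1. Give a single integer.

Step 1: cell (1,4)='T' (+5 fires, +2 burnt)
Step 2: cell (1,4)='T' (+6 fires, +5 burnt)
Step 3: cell (1,4)='T' (+7 fires, +6 burnt)
Step 4: cell (1,4)='F' (+2 fires, +7 burnt)
  -> target ignites at step 4
Step 5: cell (1,4)='.' (+1 fires, +2 burnt)
Step 6: cell (1,4)='.' (+0 fires, +1 burnt)
  fire out at step 6

4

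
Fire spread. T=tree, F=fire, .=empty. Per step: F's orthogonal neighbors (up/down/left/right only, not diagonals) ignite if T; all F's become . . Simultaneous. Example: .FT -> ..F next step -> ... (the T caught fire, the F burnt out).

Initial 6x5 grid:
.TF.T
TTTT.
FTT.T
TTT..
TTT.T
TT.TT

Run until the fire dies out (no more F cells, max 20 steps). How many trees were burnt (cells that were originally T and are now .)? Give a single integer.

Answer: 15

Derivation:
Step 1: +5 fires, +2 burnt (F count now 5)
Step 2: +5 fires, +5 burnt (F count now 5)
Step 3: +3 fires, +5 burnt (F count now 3)
Step 4: +2 fires, +3 burnt (F count now 2)
Step 5: +0 fires, +2 burnt (F count now 0)
Fire out after step 5
Initially T: 20, now '.': 25
Total burnt (originally-T cells now '.'): 15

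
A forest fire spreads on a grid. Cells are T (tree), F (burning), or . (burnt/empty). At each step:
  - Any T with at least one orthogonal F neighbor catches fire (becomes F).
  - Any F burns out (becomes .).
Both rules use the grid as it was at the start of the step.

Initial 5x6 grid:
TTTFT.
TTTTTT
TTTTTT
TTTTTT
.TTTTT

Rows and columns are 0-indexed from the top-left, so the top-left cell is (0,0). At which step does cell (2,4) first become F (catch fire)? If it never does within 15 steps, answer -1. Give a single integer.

Step 1: cell (2,4)='T' (+3 fires, +1 burnt)
Step 2: cell (2,4)='T' (+4 fires, +3 burnt)
Step 3: cell (2,4)='F' (+6 fires, +4 burnt)
  -> target ignites at step 3
Step 4: cell (2,4)='.' (+6 fires, +6 burnt)
Step 5: cell (2,4)='.' (+5 fires, +6 burnt)
Step 6: cell (2,4)='.' (+3 fires, +5 burnt)
Step 7: cell (2,4)='.' (+0 fires, +3 burnt)
  fire out at step 7

3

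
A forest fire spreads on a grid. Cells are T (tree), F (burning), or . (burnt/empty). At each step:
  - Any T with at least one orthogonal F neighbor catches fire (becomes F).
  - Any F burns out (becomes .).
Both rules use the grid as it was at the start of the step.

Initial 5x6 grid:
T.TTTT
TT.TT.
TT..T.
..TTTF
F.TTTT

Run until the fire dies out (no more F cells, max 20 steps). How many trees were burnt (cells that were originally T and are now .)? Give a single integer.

Answer: 14

Derivation:
Step 1: +2 fires, +2 burnt (F count now 2)
Step 2: +3 fires, +2 burnt (F count now 3)
Step 3: +3 fires, +3 burnt (F count now 3)
Step 4: +3 fires, +3 burnt (F count now 3)
Step 5: +2 fires, +3 burnt (F count now 2)
Step 6: +1 fires, +2 burnt (F count now 1)
Step 7: +0 fires, +1 burnt (F count now 0)
Fire out after step 7
Initially T: 19, now '.': 25
Total burnt (originally-T cells now '.'): 14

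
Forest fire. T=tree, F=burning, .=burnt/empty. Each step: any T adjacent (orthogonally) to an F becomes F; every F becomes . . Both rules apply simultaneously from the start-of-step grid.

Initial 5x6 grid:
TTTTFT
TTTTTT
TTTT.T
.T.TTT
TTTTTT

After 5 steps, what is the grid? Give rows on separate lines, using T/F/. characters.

Step 1: 3 trees catch fire, 1 burn out
  TTTF.F
  TTTTFT
  TTTT.T
  .T.TTT
  TTTTTT
Step 2: 3 trees catch fire, 3 burn out
  TTF...
  TTTF.F
  TTTT.T
  .T.TTT
  TTTTTT
Step 3: 4 trees catch fire, 3 burn out
  TF....
  TTF...
  TTTF.F
  .T.TTT
  TTTTTT
Step 4: 5 trees catch fire, 4 burn out
  F.....
  TF....
  TTF...
  .T.FTF
  TTTTTT
Step 5: 5 trees catch fire, 5 burn out
  ......
  F.....
  TF....
  .T..F.
  TTTFTF

......
F.....
TF....
.T..F.
TTTFTF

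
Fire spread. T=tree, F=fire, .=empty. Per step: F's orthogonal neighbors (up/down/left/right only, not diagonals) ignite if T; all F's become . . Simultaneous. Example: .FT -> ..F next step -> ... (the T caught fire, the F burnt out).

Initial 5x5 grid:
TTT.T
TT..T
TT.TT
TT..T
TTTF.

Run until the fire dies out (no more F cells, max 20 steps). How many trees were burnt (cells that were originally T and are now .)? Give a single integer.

Step 1: +1 fires, +1 burnt (F count now 1)
Step 2: +1 fires, +1 burnt (F count now 1)
Step 3: +2 fires, +1 burnt (F count now 2)
Step 4: +2 fires, +2 burnt (F count now 2)
Step 5: +2 fires, +2 burnt (F count now 2)
Step 6: +2 fires, +2 burnt (F count now 2)
Step 7: +2 fires, +2 burnt (F count now 2)
Step 8: +0 fires, +2 burnt (F count now 0)
Fire out after step 8
Initially T: 17, now '.': 20
Total burnt (originally-T cells now '.'): 12

Answer: 12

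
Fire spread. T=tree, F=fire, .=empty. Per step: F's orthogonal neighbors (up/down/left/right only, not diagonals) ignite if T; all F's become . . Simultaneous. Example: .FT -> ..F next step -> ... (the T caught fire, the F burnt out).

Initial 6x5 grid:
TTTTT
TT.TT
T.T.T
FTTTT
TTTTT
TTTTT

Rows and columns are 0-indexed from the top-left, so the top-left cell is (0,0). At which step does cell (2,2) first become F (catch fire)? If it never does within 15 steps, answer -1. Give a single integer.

Step 1: cell (2,2)='T' (+3 fires, +1 burnt)
Step 2: cell (2,2)='T' (+4 fires, +3 burnt)
Step 3: cell (2,2)='F' (+6 fires, +4 burnt)
  -> target ignites at step 3
Step 4: cell (2,2)='.' (+4 fires, +6 burnt)
Step 5: cell (2,2)='.' (+4 fires, +4 burnt)
Step 6: cell (2,2)='.' (+3 fires, +4 burnt)
Step 7: cell (2,2)='.' (+2 fires, +3 burnt)
Step 8: cell (2,2)='.' (+0 fires, +2 burnt)
  fire out at step 8

3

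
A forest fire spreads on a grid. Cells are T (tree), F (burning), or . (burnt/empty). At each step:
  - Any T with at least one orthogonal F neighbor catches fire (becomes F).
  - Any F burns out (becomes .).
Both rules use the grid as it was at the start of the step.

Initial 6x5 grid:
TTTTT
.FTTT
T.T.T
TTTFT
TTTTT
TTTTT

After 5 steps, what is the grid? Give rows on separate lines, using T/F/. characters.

Step 1: 5 trees catch fire, 2 burn out
  TFTTT
  ..FTT
  T.T.T
  TTF.F
  TTTFT
  TTTTT
Step 2: 9 trees catch fire, 5 burn out
  F.FTT
  ...FT
  T.F.F
  TF...
  TTF.F
  TTTFT
Step 3: 6 trees catch fire, 9 burn out
  ...FT
  ....F
  T....
  F....
  TF...
  TTF.F
Step 4: 4 trees catch fire, 6 burn out
  ....F
  .....
  F....
  .....
  F....
  TF...
Step 5: 1 trees catch fire, 4 burn out
  .....
  .....
  .....
  .....
  .....
  F....

.....
.....
.....
.....
.....
F....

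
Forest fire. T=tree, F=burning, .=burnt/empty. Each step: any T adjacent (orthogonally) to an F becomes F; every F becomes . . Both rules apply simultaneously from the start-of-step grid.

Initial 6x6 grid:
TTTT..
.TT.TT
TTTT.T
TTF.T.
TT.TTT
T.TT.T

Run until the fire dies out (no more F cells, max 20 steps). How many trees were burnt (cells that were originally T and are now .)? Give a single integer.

Step 1: +2 fires, +1 burnt (F count now 2)
Step 2: +5 fires, +2 burnt (F count now 5)
Step 3: +4 fires, +5 burnt (F count now 4)
Step 4: +3 fires, +4 burnt (F count now 3)
Step 5: +1 fires, +3 burnt (F count now 1)
Step 6: +0 fires, +1 burnt (F count now 0)
Fire out after step 6
Initially T: 25, now '.': 26
Total burnt (originally-T cells now '.'): 15

Answer: 15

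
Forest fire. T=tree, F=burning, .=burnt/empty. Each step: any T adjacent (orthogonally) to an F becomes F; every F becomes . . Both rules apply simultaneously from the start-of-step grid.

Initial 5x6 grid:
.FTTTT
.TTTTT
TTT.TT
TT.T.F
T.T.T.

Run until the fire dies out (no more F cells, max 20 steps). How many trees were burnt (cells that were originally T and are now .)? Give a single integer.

Step 1: +3 fires, +2 burnt (F count now 3)
Step 2: +5 fires, +3 burnt (F count now 5)
Step 3: +7 fires, +5 burnt (F count now 7)
Step 4: +1 fires, +7 burnt (F count now 1)
Step 5: +1 fires, +1 burnt (F count now 1)
Step 6: +0 fires, +1 burnt (F count now 0)
Fire out after step 6
Initially T: 20, now '.': 27
Total burnt (originally-T cells now '.'): 17

Answer: 17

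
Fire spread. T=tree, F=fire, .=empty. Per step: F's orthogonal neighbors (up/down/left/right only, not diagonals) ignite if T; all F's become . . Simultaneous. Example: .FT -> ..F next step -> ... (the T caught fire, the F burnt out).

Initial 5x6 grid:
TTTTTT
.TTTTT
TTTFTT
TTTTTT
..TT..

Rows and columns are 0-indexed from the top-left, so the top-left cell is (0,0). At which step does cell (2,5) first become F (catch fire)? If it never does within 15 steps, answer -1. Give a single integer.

Step 1: cell (2,5)='T' (+4 fires, +1 burnt)
Step 2: cell (2,5)='F' (+8 fires, +4 burnt)
  -> target ignites at step 2
Step 3: cell (2,5)='.' (+8 fires, +8 burnt)
Step 4: cell (2,5)='.' (+3 fires, +8 burnt)
Step 5: cell (2,5)='.' (+1 fires, +3 burnt)
Step 6: cell (2,5)='.' (+0 fires, +1 burnt)
  fire out at step 6

2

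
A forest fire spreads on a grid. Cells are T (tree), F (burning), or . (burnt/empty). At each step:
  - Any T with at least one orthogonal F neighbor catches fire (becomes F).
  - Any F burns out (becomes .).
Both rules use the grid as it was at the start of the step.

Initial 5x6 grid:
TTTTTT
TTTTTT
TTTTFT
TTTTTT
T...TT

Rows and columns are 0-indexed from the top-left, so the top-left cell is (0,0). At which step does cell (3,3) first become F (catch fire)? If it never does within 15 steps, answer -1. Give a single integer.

Step 1: cell (3,3)='T' (+4 fires, +1 burnt)
Step 2: cell (3,3)='F' (+7 fires, +4 burnt)
  -> target ignites at step 2
Step 3: cell (3,3)='.' (+6 fires, +7 burnt)
Step 4: cell (3,3)='.' (+4 fires, +6 burnt)
Step 5: cell (3,3)='.' (+3 fires, +4 burnt)
Step 6: cell (3,3)='.' (+2 fires, +3 burnt)
Step 7: cell (3,3)='.' (+0 fires, +2 burnt)
  fire out at step 7

2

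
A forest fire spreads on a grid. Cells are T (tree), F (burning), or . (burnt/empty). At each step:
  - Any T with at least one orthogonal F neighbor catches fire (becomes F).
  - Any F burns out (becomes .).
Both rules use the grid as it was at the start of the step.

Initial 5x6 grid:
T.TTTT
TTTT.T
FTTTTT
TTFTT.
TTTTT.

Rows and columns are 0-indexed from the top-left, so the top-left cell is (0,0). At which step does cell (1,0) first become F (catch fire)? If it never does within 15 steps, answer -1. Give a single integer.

Step 1: cell (1,0)='F' (+7 fires, +2 burnt)
  -> target ignites at step 1
Step 2: cell (1,0)='.' (+8 fires, +7 burnt)
Step 3: cell (1,0)='.' (+4 fires, +8 burnt)
Step 4: cell (1,0)='.' (+2 fires, +4 burnt)
Step 5: cell (1,0)='.' (+2 fires, +2 burnt)
Step 6: cell (1,0)='.' (+1 fires, +2 burnt)
Step 7: cell (1,0)='.' (+0 fires, +1 burnt)
  fire out at step 7

1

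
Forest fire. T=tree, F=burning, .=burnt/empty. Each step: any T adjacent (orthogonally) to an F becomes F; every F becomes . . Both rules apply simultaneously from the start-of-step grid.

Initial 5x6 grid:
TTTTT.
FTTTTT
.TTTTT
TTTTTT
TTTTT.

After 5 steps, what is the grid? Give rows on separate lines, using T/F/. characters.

Step 1: 2 trees catch fire, 1 burn out
  FTTTT.
  .FTTTT
  .TTTTT
  TTTTTT
  TTTTT.
Step 2: 3 trees catch fire, 2 burn out
  .FTTT.
  ..FTTT
  .FTTTT
  TTTTTT
  TTTTT.
Step 3: 4 trees catch fire, 3 burn out
  ..FTT.
  ...FTT
  ..FTTT
  TFTTTT
  TTTTT.
Step 4: 6 trees catch fire, 4 burn out
  ...FT.
  ....FT
  ...FTT
  F.FTTT
  TFTTT.
Step 5: 6 trees catch fire, 6 burn out
  ....F.
  .....F
  ....FT
  ...FTT
  F.FTT.

....F.
.....F
....FT
...FTT
F.FTT.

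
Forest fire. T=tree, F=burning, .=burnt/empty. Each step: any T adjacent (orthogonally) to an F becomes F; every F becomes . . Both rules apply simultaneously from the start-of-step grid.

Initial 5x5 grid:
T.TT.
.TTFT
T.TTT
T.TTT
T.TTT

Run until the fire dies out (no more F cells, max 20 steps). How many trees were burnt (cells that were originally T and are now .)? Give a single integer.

Answer: 14

Derivation:
Step 1: +4 fires, +1 burnt (F count now 4)
Step 2: +5 fires, +4 burnt (F count now 5)
Step 3: +3 fires, +5 burnt (F count now 3)
Step 4: +2 fires, +3 burnt (F count now 2)
Step 5: +0 fires, +2 burnt (F count now 0)
Fire out after step 5
Initially T: 18, now '.': 21
Total burnt (originally-T cells now '.'): 14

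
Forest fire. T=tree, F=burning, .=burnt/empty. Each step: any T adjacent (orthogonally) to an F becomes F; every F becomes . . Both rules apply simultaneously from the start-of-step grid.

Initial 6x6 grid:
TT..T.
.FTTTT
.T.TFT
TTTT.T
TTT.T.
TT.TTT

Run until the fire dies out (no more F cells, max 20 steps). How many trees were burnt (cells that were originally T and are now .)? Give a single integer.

Step 1: +6 fires, +2 burnt (F count now 6)
Step 2: +7 fires, +6 burnt (F count now 7)
Step 3: +3 fires, +7 burnt (F count now 3)
Step 4: +3 fires, +3 burnt (F count now 3)
Step 5: +1 fires, +3 burnt (F count now 1)
Step 6: +0 fires, +1 burnt (F count now 0)
Fire out after step 6
Initially T: 24, now '.': 32
Total burnt (originally-T cells now '.'): 20

Answer: 20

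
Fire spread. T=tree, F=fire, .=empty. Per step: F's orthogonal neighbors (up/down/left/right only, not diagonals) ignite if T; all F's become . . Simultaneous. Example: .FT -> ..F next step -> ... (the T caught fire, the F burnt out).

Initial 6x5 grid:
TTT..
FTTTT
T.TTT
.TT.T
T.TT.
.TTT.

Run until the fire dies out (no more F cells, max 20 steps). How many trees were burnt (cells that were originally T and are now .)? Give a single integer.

Step 1: +3 fires, +1 burnt (F count now 3)
Step 2: +2 fires, +3 burnt (F count now 2)
Step 3: +3 fires, +2 burnt (F count now 3)
Step 4: +3 fires, +3 burnt (F count now 3)
Step 5: +3 fires, +3 burnt (F count now 3)
Step 6: +3 fires, +3 burnt (F count now 3)
Step 7: +2 fires, +3 burnt (F count now 2)
Step 8: +0 fires, +2 burnt (F count now 0)
Fire out after step 8
Initially T: 20, now '.': 29
Total burnt (originally-T cells now '.'): 19

Answer: 19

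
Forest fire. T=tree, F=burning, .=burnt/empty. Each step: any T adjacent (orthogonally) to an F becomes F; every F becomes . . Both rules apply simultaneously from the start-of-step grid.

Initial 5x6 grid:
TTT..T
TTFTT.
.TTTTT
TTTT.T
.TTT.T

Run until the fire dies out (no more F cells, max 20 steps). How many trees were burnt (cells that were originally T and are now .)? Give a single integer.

Answer: 21

Derivation:
Step 1: +4 fires, +1 burnt (F count now 4)
Step 2: +6 fires, +4 burnt (F count now 6)
Step 3: +5 fires, +6 burnt (F count now 5)
Step 4: +4 fires, +5 burnt (F count now 4)
Step 5: +1 fires, +4 burnt (F count now 1)
Step 6: +1 fires, +1 burnt (F count now 1)
Step 7: +0 fires, +1 burnt (F count now 0)
Fire out after step 7
Initially T: 22, now '.': 29
Total burnt (originally-T cells now '.'): 21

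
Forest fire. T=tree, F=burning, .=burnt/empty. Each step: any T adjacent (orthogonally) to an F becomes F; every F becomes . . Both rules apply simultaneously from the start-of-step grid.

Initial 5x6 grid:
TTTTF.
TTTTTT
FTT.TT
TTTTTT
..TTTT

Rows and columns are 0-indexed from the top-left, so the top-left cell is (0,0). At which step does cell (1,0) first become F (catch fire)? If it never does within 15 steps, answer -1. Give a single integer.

Step 1: cell (1,0)='F' (+5 fires, +2 burnt)
  -> target ignites at step 1
Step 2: cell (1,0)='.' (+8 fires, +5 burnt)
Step 3: cell (1,0)='.' (+5 fires, +8 burnt)
Step 4: cell (1,0)='.' (+4 fires, +5 burnt)
Step 5: cell (1,0)='.' (+2 fires, +4 burnt)
Step 6: cell (1,0)='.' (+0 fires, +2 burnt)
  fire out at step 6

1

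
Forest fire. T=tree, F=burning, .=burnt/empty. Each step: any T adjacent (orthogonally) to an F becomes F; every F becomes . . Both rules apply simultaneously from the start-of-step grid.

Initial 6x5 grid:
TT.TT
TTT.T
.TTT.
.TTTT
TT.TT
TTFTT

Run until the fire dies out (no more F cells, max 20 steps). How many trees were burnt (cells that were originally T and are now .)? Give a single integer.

Answer: 20

Derivation:
Step 1: +2 fires, +1 burnt (F count now 2)
Step 2: +4 fires, +2 burnt (F count now 4)
Step 3: +4 fires, +4 burnt (F count now 4)
Step 4: +4 fires, +4 burnt (F count now 4)
Step 5: +2 fires, +4 burnt (F count now 2)
Step 6: +3 fires, +2 burnt (F count now 3)
Step 7: +1 fires, +3 burnt (F count now 1)
Step 8: +0 fires, +1 burnt (F count now 0)
Fire out after step 8
Initially T: 23, now '.': 27
Total burnt (originally-T cells now '.'): 20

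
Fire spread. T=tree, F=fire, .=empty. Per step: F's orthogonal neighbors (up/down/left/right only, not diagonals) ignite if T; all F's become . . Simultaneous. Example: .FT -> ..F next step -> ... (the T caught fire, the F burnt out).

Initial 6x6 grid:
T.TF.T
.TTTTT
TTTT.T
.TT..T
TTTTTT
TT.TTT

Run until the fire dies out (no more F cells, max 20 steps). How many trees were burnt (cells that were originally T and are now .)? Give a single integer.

Answer: 26

Derivation:
Step 1: +2 fires, +1 burnt (F count now 2)
Step 2: +3 fires, +2 burnt (F count now 3)
Step 3: +3 fires, +3 burnt (F count now 3)
Step 4: +4 fires, +3 burnt (F count now 4)
Step 5: +4 fires, +4 burnt (F count now 4)
Step 6: +3 fires, +4 burnt (F count now 3)
Step 7: +5 fires, +3 burnt (F count now 5)
Step 8: +2 fires, +5 burnt (F count now 2)
Step 9: +0 fires, +2 burnt (F count now 0)
Fire out after step 9
Initially T: 27, now '.': 35
Total burnt (originally-T cells now '.'): 26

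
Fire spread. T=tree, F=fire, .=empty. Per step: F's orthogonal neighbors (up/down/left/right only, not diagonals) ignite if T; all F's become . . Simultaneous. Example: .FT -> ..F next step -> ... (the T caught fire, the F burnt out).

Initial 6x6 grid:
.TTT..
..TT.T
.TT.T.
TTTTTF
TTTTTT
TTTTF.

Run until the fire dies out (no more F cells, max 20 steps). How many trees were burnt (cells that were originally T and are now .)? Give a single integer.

Answer: 23

Derivation:
Step 1: +4 fires, +2 burnt (F count now 4)
Step 2: +4 fires, +4 burnt (F count now 4)
Step 3: +3 fires, +4 burnt (F count now 3)
Step 4: +4 fires, +3 burnt (F count now 4)
Step 5: +4 fires, +4 burnt (F count now 4)
Step 6: +2 fires, +4 burnt (F count now 2)
Step 7: +2 fires, +2 burnt (F count now 2)
Step 8: +0 fires, +2 burnt (F count now 0)
Fire out after step 8
Initially T: 24, now '.': 35
Total burnt (originally-T cells now '.'): 23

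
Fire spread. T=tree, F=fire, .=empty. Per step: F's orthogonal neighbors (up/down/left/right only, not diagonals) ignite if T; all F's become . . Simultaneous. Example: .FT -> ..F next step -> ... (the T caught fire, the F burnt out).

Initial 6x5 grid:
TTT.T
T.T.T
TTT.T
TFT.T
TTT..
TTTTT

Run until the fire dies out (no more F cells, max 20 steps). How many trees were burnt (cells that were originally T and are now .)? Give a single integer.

Answer: 18

Derivation:
Step 1: +4 fires, +1 burnt (F count now 4)
Step 2: +5 fires, +4 burnt (F count now 5)
Step 3: +4 fires, +5 burnt (F count now 4)
Step 4: +3 fires, +4 burnt (F count now 3)
Step 5: +2 fires, +3 burnt (F count now 2)
Step 6: +0 fires, +2 burnt (F count now 0)
Fire out after step 6
Initially T: 22, now '.': 26
Total burnt (originally-T cells now '.'): 18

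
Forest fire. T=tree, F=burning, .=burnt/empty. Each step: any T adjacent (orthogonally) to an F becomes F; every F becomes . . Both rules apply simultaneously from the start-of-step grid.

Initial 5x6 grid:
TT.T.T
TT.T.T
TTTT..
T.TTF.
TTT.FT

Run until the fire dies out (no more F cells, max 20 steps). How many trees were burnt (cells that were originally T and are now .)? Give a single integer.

Step 1: +2 fires, +2 burnt (F count now 2)
Step 2: +2 fires, +2 burnt (F count now 2)
Step 3: +3 fires, +2 burnt (F count now 3)
Step 4: +3 fires, +3 burnt (F count now 3)
Step 5: +3 fires, +3 burnt (F count now 3)
Step 6: +3 fires, +3 burnt (F count now 3)
Step 7: +1 fires, +3 burnt (F count now 1)
Step 8: +0 fires, +1 burnt (F count now 0)
Fire out after step 8
Initially T: 19, now '.': 28
Total burnt (originally-T cells now '.'): 17

Answer: 17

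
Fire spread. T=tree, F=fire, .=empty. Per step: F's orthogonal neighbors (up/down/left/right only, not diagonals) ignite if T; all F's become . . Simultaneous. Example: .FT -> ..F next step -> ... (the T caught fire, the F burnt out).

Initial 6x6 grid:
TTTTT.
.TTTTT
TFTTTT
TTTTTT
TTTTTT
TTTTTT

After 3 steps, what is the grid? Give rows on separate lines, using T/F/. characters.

Step 1: 4 trees catch fire, 1 burn out
  TTTTT.
  .FTTTT
  F.FTTT
  TFTTTT
  TTTTTT
  TTTTTT
Step 2: 6 trees catch fire, 4 burn out
  TFTTT.
  ..FTTT
  ...FTT
  F.FTTT
  TFTTTT
  TTTTTT
Step 3: 8 trees catch fire, 6 burn out
  F.FTT.
  ...FTT
  ....FT
  ...FTT
  F.FTTT
  TFTTTT

F.FTT.
...FTT
....FT
...FTT
F.FTTT
TFTTTT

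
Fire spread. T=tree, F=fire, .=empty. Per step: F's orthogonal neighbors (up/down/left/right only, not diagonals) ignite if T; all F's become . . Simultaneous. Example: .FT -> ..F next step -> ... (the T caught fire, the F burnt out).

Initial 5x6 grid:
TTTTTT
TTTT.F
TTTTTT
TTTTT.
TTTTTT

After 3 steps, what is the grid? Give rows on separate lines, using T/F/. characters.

Step 1: 2 trees catch fire, 1 burn out
  TTTTTF
  TTTT..
  TTTTTF
  TTTTT.
  TTTTTT
Step 2: 2 trees catch fire, 2 burn out
  TTTTF.
  TTTT..
  TTTTF.
  TTTTT.
  TTTTTT
Step 3: 3 trees catch fire, 2 burn out
  TTTF..
  TTTT..
  TTTF..
  TTTTF.
  TTTTTT

TTTF..
TTTT..
TTTF..
TTTTF.
TTTTTT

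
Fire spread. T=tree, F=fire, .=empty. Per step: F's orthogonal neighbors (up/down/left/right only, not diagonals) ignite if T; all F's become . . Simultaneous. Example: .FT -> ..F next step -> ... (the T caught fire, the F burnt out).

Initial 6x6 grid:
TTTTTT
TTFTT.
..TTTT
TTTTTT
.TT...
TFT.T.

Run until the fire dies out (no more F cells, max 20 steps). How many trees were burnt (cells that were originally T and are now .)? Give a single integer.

Answer: 24

Derivation:
Step 1: +7 fires, +2 burnt (F count now 7)
Step 2: +8 fires, +7 burnt (F count now 8)
Step 3: +5 fires, +8 burnt (F count now 5)
Step 4: +3 fires, +5 burnt (F count now 3)
Step 5: +1 fires, +3 burnt (F count now 1)
Step 6: +0 fires, +1 burnt (F count now 0)
Fire out after step 6
Initially T: 25, now '.': 35
Total burnt (originally-T cells now '.'): 24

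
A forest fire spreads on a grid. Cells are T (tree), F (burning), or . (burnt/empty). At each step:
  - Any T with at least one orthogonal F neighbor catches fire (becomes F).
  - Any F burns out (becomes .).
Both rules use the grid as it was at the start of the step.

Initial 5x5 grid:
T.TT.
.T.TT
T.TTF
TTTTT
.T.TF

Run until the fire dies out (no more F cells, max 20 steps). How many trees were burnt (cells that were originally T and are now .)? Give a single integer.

Step 1: +4 fires, +2 burnt (F count now 4)
Step 2: +3 fires, +4 burnt (F count now 3)
Step 3: +2 fires, +3 burnt (F count now 2)
Step 4: +2 fires, +2 burnt (F count now 2)
Step 5: +2 fires, +2 burnt (F count now 2)
Step 6: +1 fires, +2 burnt (F count now 1)
Step 7: +0 fires, +1 burnt (F count now 0)
Fire out after step 7
Initially T: 16, now '.': 23
Total burnt (originally-T cells now '.'): 14

Answer: 14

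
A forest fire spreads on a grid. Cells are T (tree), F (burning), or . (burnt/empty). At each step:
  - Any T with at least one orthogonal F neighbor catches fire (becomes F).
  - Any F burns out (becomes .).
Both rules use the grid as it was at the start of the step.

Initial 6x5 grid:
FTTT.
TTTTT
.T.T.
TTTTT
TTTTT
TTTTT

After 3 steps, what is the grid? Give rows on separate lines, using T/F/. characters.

Step 1: 2 trees catch fire, 1 burn out
  .FTT.
  FTTTT
  .T.T.
  TTTTT
  TTTTT
  TTTTT
Step 2: 2 trees catch fire, 2 burn out
  ..FT.
  .FTTT
  .T.T.
  TTTTT
  TTTTT
  TTTTT
Step 3: 3 trees catch fire, 2 burn out
  ...F.
  ..FTT
  .F.T.
  TTTTT
  TTTTT
  TTTTT

...F.
..FTT
.F.T.
TTTTT
TTTTT
TTTTT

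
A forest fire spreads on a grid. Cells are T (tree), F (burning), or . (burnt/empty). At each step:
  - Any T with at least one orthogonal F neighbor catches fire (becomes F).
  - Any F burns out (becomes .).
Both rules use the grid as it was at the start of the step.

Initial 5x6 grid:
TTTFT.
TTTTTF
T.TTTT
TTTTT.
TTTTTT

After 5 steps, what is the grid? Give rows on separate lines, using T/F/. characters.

Step 1: 5 trees catch fire, 2 burn out
  TTF.F.
  TTTFF.
  T.TTTF
  TTTTT.
  TTTTTT
Step 2: 4 trees catch fire, 5 burn out
  TF....
  TTF...
  T.TFF.
  TTTTT.
  TTTTTT
Step 3: 5 trees catch fire, 4 burn out
  F.....
  TF....
  T.F...
  TTTFF.
  TTTTTT
Step 4: 4 trees catch fire, 5 burn out
  ......
  F.....
  T.....
  TTF...
  TTTFFT
Step 5: 4 trees catch fire, 4 burn out
  ......
  ......
  F.....
  TF....
  TTF..F

......
......
F.....
TF....
TTF..F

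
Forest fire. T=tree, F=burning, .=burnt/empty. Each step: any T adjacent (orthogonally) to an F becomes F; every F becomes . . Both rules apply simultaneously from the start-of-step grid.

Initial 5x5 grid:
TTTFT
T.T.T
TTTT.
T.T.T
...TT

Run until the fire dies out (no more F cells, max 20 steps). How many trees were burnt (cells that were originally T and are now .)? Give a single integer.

Step 1: +2 fires, +1 burnt (F count now 2)
Step 2: +3 fires, +2 burnt (F count now 3)
Step 3: +2 fires, +3 burnt (F count now 2)
Step 4: +4 fires, +2 burnt (F count now 4)
Step 5: +1 fires, +4 burnt (F count now 1)
Step 6: +1 fires, +1 burnt (F count now 1)
Step 7: +0 fires, +1 burnt (F count now 0)
Fire out after step 7
Initially T: 16, now '.': 22
Total burnt (originally-T cells now '.'): 13

Answer: 13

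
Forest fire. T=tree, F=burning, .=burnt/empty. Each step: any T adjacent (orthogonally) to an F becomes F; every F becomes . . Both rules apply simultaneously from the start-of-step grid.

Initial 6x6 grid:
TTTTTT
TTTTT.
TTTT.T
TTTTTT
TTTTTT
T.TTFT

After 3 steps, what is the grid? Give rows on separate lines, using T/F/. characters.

Step 1: 3 trees catch fire, 1 burn out
  TTTTTT
  TTTTT.
  TTTT.T
  TTTTTT
  TTTTFT
  T.TF.F
Step 2: 4 trees catch fire, 3 burn out
  TTTTTT
  TTTTT.
  TTTT.T
  TTTTFT
  TTTF.F
  T.F...
Step 3: 3 trees catch fire, 4 burn out
  TTTTTT
  TTTTT.
  TTTT.T
  TTTF.F
  TTF...
  T.....

TTTTTT
TTTTT.
TTTT.T
TTTF.F
TTF...
T.....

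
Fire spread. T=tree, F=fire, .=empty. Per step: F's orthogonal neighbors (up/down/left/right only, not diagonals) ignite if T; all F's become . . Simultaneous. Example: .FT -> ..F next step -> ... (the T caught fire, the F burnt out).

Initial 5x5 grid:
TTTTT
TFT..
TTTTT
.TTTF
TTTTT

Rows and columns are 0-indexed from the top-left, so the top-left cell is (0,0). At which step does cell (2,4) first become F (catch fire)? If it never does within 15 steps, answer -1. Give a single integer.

Step 1: cell (2,4)='F' (+7 fires, +2 burnt)
  -> target ignites at step 1
Step 2: cell (2,4)='.' (+8 fires, +7 burnt)
Step 3: cell (2,4)='.' (+3 fires, +8 burnt)
Step 4: cell (2,4)='.' (+2 fires, +3 burnt)
Step 5: cell (2,4)='.' (+0 fires, +2 burnt)
  fire out at step 5

1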